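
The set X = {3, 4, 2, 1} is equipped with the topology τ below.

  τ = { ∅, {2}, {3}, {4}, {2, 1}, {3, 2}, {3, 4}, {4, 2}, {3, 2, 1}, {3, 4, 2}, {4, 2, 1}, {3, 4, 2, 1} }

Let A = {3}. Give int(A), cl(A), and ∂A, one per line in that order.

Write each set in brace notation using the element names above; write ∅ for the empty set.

int(A) = {3}
cl(A)  = {3}
∂A     = ∅

interior: largest open inside A is {3} (from ∅, {3})
cl via duality: int({4, 2, 1}) = {4, 2, 1}, so X∖{4, 2, 1} = {3}
cl∖int = ∅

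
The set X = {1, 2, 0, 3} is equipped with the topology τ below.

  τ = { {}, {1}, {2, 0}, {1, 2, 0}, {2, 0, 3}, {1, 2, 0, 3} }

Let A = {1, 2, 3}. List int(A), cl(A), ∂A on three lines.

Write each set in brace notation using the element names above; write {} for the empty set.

int(A) = {1}
cl(A)  = {1, 2, 0, 3}
∂A     = {2, 0, 3}

opens ⊆ A: {}, {1}; union → int = {1}
complement {0}; its interior {}; cl(A) = X∖{} = {1, 2, 0, 3}
boundary = {1, 2, 0, 3} ∖ {1} = {2, 0, 3}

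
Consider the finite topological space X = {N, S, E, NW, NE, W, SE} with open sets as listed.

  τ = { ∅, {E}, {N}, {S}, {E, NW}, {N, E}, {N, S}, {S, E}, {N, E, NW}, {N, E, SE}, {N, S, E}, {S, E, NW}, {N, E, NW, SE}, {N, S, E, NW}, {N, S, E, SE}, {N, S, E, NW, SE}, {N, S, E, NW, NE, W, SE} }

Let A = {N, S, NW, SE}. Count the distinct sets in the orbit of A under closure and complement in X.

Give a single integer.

closure: X∖int(X∖A) = X∖{E} = {N, S, NW, NE, W, SE}
Let k=closure and c=complement:
  1. A     = {N, S, NW, SE}
  2. kA    = {N, S, NW, NE, W, SE}
  3. cA    = {E, NE, W}
  4. ckA   = {E}
  5. kcA   = {E, NW, NE, W, SE}
  6. ckcA  = {N, S}
  7. kckcA = {N, S, NE, W, SE}
  8. ckckcA = {E, NW}
— saturated at 8

8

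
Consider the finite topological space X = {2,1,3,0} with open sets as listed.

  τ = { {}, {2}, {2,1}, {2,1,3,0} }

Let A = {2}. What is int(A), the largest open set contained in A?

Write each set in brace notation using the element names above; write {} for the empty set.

{2}

U open, U⊆A: {}, {2}. int(A) = ⋃ = {2}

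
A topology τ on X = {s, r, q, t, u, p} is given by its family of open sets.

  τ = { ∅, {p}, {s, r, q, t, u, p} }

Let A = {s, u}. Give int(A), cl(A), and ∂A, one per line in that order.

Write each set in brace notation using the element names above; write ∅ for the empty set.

open subsets of A: ∅; so int(A) = ∅
closure: X∖int(X∖A) = X∖{p} = {s, r, q, t, u}
∂A = {s, r, q, t, u} minus ∅ = {s, r, q, t, u}

int(A) = ∅
cl(A)  = {s, r, q, t, u}
∂A     = {s, r, q, t, u}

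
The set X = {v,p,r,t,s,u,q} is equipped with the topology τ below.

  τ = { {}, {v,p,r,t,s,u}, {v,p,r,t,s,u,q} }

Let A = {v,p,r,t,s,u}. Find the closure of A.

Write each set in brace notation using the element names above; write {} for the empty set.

{v,p,r,t,s,u,q}

X∖A={q}, int(X∖A)={}, hence cl(A)={v,p,r,t,s,u,q}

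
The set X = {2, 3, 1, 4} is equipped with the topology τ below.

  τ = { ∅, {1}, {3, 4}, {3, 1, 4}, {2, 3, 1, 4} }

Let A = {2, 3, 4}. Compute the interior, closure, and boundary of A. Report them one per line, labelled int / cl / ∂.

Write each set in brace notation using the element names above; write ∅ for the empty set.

int(A) = {3, 4}
cl(A)  = {2, 3, 4}
∂A     = {2}

open subsets of A: ∅, {3, 4}; so int(A) = {3, 4}
closure: X∖int(X∖A) = X∖{1} = {2, 3, 4}
∂A = {2, 3, 4} minus {3, 4} = {2}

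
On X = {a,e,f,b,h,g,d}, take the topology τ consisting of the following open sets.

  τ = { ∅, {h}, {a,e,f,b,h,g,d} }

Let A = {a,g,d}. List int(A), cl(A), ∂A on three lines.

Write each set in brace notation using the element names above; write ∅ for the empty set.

U open, U⊆A: ∅. int(A) = ⋃ = ∅
X∖A={e,f,b,h}, int(X∖A)={h}, hence cl(A)={a,e,f,b,g,d}
∂A: remove int from cl → {a,e,f,b,g,d}

int(A) = ∅
cl(A)  = {a,e,f,b,g,d}
∂A     = {a,e,f,b,g,d}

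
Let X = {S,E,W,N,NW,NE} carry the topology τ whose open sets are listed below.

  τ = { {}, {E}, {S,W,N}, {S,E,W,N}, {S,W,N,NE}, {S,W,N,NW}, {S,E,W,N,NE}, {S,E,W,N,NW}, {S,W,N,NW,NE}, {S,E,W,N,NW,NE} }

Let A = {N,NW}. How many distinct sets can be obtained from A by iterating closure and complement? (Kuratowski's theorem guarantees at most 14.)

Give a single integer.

6

closure: X∖int(X∖A) = X∖{E} = {S,W,N,NW,NE}
Let k=closure and c=complement:
  1. A     = {N,NW}
  2. kA    = {S,W,N,NW,NE}
  3. cA    = {S,E,W,NE}
  4. ckA   = {E}
  5. kcA   = {S,E,W,N,NW,NE}
  6. ckcA  = {}
— saturated at 6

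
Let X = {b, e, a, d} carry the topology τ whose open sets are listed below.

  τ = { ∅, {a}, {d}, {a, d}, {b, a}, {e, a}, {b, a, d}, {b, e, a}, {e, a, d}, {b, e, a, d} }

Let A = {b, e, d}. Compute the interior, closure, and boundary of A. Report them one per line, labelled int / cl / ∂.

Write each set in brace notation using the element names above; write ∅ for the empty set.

U open, U⊆A: ∅, {d}. int(A) = ⋃ = {d}
X∖A={a}, int(X∖A)={a}, hence cl(A)={b, e, d}
∂A: remove int from cl → {b, e}

int(A) = {d}
cl(A)  = {b, e, d}
∂A     = {b, e}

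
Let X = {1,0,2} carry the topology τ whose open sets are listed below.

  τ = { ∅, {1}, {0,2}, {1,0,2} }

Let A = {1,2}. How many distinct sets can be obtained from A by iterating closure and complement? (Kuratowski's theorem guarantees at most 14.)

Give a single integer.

6

cl via duality: int({0}) = ∅, so X∖∅ = {1,0,2}
Write k for closure, c for complement:
  1. A     = {1,2}
  2. kA    = {1,0,2}
  3. cA    = {0}
  4. ckA   = ∅
  5. kcA   = {0,2}
  6. ckcA  = {1}
applying k or c yields no new set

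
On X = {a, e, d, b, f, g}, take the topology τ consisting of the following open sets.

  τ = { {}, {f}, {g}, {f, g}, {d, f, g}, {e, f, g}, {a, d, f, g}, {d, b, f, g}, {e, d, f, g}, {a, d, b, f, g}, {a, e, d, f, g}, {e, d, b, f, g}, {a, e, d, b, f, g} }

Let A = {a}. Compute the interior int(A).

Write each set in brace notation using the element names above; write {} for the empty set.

interior: largest open inside A is {} (from {})

{}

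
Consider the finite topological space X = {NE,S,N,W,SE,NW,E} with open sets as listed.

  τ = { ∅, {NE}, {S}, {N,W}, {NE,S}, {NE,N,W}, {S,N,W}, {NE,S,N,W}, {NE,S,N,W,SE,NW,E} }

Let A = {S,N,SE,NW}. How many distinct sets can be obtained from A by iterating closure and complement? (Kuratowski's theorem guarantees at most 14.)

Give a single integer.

10

X∖A={NE,W,E}, int(X∖A)={NE}, hence cl(A)={S,N,W,SE,NW,E}
Orbit (k=closure, c=complement):
  1. A     = {S,N,SE,NW}
  2. kA    = {S,N,W,SE,NW,E}
  3. cA    = {NE,W,E}
  4. ckA   = {NE}
  5. kcA   = {NE,N,W,SE,NW,E}
  6. kckA  = {NE,SE,NW,E}
  7. ckcA  = {S}
  8. ckckA = {S,N,W}
  9. kckcA = {S,SE,NW,E}
  10. ckckcA = {NE,N,W}
(closed under both — stop)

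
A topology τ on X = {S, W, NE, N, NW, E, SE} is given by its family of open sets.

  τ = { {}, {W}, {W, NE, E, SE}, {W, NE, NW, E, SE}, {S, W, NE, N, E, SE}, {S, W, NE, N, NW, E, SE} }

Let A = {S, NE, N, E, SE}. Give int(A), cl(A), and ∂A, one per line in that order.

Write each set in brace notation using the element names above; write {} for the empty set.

int(A) = {}
cl(A)  = {S, NE, N, NW, E, SE}
∂A     = {S, NE, N, NW, E, SE}

opens ⊆ A: {}; union → int = {}
complement {W, NW}; its interior {W}; cl(A) = X∖{W} = {S, NE, N, NW, E, SE}
boundary = {S, NE, N, NW, E, SE} ∖ {} = {S, NE, N, NW, E, SE}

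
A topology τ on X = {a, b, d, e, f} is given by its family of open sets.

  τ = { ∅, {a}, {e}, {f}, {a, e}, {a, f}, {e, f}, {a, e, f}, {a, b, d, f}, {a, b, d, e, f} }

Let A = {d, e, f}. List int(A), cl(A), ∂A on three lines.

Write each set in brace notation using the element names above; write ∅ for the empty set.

opens ⊆ A: ∅, {f}, {e}, {e, f}; union → int = {e, f}
complement {a, b}; its interior {a}; cl(A) = X∖{a} = {b, d, e, f}
boundary = {b, d, e, f} ∖ {e, f} = {b, d}

int(A) = {e, f}
cl(A)  = {b, d, e, f}
∂A     = {b, d}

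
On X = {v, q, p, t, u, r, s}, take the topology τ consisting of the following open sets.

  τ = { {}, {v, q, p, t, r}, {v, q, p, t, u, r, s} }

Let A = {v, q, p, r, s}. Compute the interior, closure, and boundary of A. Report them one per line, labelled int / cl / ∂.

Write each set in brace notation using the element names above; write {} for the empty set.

U open, U⊆A: {}. int(A) = ⋃ = {}
X∖A={t, u}, int(X∖A)={}, hence cl(A)={v, q, p, t, u, r, s}
∂A: remove int from cl → {v, q, p, t, u, r, s}

int(A) = {}
cl(A)  = {v, q, p, t, u, r, s}
∂A     = {v, q, p, t, u, r, s}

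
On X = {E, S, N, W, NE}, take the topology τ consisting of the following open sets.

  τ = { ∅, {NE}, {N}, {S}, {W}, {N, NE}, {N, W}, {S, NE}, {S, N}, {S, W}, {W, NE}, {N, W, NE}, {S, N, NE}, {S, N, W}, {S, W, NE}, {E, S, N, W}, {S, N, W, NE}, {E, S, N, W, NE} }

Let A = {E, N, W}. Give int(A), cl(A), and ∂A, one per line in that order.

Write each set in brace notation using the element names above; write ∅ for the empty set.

open subsets of A: ∅, {N}, {W}, {N, W}; so int(A) = {N, W}
closure: X∖int(X∖A) = X∖{S, NE} = {E, N, W}
∂A = {E, N, W} minus {N, W} = {E}

int(A) = {N, W}
cl(A)  = {E, N, W}
∂A     = {E}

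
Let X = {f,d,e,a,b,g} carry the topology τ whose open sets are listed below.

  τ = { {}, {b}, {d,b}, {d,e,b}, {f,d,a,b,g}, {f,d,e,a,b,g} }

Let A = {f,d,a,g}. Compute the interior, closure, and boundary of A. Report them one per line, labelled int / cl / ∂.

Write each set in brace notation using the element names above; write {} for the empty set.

int(A) = {}
cl(A)  = {f,d,e,a,g}
∂A     = {f,d,e,a,g}

interior: largest open inside A is {} (from {})
cl via duality: int({e,b}) = {b}, so X∖{b} = {f,d,e,a,g}
cl∖int = {f,d,e,a,g}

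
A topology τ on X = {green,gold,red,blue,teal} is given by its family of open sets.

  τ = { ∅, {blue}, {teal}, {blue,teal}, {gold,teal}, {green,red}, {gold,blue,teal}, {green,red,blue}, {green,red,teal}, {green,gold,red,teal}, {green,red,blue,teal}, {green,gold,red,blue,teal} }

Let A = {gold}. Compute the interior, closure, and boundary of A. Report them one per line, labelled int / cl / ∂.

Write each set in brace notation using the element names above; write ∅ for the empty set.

int(A) = ∅
cl(A)  = {gold}
∂A     = {gold}

interior: largest open inside A is ∅ (from ∅)
cl via duality: int({green,red,blue,teal}) = {green,red,blue,teal}, so X∖{green,red,blue,teal} = {gold}
cl∖int = {gold}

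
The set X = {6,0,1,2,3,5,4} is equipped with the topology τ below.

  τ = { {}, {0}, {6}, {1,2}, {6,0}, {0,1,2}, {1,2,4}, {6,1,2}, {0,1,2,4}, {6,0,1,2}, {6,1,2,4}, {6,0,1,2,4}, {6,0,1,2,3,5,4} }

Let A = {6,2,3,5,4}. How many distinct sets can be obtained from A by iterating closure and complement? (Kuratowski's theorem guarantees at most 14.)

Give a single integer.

10

X∖A={0,1}, int(X∖A)={0}, hence cl(A)={6,1,2,3,5,4}
Orbit (k=closure, c=complement):
  1. A     = {6,2,3,5,4}
  2. kA    = {6,1,2,3,5,4}
  3. cA    = {0,1}
  4. ckA   = {0}
  5. kcA   = {0,1,2,3,5,4}
  6. kckA  = {0,3,5}
  7. ckcA  = {6}
  8. ckckA = {6,1,2,4}
  9. kckcA = {6,3,5}
  10. ckckcA = {0,1,2,4}
(closed under both — stop)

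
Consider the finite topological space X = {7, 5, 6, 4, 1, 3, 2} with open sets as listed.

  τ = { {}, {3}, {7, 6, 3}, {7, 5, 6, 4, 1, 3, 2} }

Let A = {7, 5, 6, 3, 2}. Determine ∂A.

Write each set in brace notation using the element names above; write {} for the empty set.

{5, 4, 1, 2}

U open, U⊆A: {}, {3}, {7, 6, 3}. int(A) = ⋃ = {7, 6, 3}
X∖A={4, 1}, int(X∖A)={}, hence cl(A)={7, 5, 6, 4, 1, 3, 2}
∂A: remove int from cl → {5, 4, 1, 2}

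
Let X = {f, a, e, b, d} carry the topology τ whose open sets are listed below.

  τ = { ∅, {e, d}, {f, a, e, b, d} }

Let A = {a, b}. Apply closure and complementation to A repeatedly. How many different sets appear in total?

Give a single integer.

X∖A={f, e, d}, int(X∖A)={e, d}, hence cl(A)={f, a, b}
Orbit (k=closure, c=complement):
  1. A     = {a, b}
  2. kA    = {f, a, b}
  3. cA    = {f, e, d}
  4. ckA   = {e, d}
  5. kcA   = {f, a, e, b, d}
  6. ckcA  = ∅
(closed under both — stop)

6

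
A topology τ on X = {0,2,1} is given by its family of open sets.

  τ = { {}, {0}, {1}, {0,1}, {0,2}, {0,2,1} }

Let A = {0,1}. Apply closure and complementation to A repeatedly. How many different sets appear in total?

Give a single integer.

4

complement {2}; its interior {}; cl(A) = X∖{} = {0,2,1}
With k = closure, c = complement:
  1. A     = {0,1}
  2. kA    = {0,2,1}
  3. cA    = {2}
  4. ckA   = {}
k, c of each give nothing new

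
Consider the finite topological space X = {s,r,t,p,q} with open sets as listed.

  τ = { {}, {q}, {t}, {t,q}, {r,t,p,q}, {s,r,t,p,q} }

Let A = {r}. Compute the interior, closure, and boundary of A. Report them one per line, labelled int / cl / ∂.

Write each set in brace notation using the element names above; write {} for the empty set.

opens ⊆ A: {}; union → int = {}
complement {s,t,p,q}; its interior {t,q}; cl(A) = X∖{t,q} = {s,r,p}
boundary = {s,r,p} ∖ {} = {s,r,p}

int(A) = {}
cl(A)  = {s,r,p}
∂A     = {s,r,p}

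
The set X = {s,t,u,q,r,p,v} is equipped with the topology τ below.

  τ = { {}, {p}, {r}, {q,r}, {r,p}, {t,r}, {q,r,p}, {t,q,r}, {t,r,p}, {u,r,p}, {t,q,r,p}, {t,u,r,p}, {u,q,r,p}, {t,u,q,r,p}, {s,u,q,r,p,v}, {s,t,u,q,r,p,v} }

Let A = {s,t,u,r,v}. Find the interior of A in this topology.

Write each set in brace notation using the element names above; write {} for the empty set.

open subsets of A: {}, {r}, {t,r}; so int(A) = {t,r}

{t,r}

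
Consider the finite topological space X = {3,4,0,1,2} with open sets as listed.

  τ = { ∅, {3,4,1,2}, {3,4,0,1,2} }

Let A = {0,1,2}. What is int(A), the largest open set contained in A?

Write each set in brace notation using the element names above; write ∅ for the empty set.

∅

open subsets of A: ∅; so int(A) = ∅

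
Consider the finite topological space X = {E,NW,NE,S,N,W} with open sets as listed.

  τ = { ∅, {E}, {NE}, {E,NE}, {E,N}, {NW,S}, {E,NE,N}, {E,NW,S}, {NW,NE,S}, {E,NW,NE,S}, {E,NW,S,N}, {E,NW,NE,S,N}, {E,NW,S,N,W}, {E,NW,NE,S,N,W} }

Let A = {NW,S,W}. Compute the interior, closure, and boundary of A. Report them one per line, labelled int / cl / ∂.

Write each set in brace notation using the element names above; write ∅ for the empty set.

int(A) = {NW,S}
cl(A)  = {NW,S,W}
∂A     = {W}

interior: largest open inside A is {NW,S} (from ∅, {NW,S})
cl via duality: int({E,NE,N}) = {E,NE,N}, so X∖{E,NE,N} = {NW,S,W}
cl∖int = {W}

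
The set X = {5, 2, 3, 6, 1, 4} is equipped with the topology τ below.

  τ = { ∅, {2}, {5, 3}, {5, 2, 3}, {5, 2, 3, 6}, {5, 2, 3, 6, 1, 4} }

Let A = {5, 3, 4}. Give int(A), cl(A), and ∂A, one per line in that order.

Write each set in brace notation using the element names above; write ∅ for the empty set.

int(A) = {5, 3}
cl(A)  = {5, 3, 6, 1, 4}
∂A     = {6, 1, 4}

opens ⊆ A: ∅, {5, 3}; union → int = {5, 3}
complement {2, 6, 1}; its interior {2}; cl(A) = X∖{2} = {5, 3, 6, 1, 4}
boundary = {5, 3, 6, 1, 4} ∖ {5, 3} = {6, 1, 4}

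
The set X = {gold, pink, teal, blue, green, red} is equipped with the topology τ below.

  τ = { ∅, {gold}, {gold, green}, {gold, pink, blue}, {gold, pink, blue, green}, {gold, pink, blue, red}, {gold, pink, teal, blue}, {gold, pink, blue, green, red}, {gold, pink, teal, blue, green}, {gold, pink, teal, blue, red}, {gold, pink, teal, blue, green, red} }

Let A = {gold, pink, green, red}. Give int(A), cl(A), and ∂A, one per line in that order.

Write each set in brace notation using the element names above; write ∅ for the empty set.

open subsets of A: ∅, {gold}, {gold, green}; so int(A) = {gold, green}
closure: X∖int(X∖A) = X∖∅ = {gold, pink, teal, blue, green, red}
∂A = {gold, pink, teal, blue, green, red} minus {gold, green} = {pink, teal, blue, red}

int(A) = {gold, green}
cl(A)  = {gold, pink, teal, blue, green, red}
∂A     = {pink, teal, blue, red}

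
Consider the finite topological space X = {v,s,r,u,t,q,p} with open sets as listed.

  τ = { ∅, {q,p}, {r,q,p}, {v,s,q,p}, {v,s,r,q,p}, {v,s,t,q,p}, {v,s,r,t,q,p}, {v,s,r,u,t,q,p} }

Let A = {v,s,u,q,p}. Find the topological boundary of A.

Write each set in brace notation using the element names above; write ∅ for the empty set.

{r,u,t}

open subsets of A: ∅, {q,p}, {v,s,q,p}; so int(A) = {v,s,q,p}
closure: X∖int(X∖A) = X∖∅ = {v,s,r,u,t,q,p}
∂A = {v,s,r,u,t,q,p} minus {v,s,q,p} = {r,u,t}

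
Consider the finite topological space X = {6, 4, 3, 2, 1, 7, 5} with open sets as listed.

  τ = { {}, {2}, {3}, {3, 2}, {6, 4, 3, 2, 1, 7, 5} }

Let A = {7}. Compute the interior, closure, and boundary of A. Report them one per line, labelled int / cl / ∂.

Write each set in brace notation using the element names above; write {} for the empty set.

int(A) = {}
cl(A)  = {6, 4, 1, 7, 5}
∂A     = {6, 4, 1, 7, 5}

open subsets of A: {}; so int(A) = {}
closure: X∖int(X∖A) = X∖{3, 2} = {6, 4, 1, 7, 5}
∂A = {6, 4, 1, 7, 5} minus {} = {6, 4, 1, 7, 5}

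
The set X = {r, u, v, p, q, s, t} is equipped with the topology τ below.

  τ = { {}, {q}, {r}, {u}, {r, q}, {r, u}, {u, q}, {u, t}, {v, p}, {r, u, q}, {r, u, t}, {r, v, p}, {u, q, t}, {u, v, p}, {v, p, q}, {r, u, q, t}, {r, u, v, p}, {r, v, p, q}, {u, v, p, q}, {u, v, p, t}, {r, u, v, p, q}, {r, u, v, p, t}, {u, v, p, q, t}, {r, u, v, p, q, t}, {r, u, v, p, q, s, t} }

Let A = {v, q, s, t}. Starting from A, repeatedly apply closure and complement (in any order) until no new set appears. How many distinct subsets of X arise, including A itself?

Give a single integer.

12

X∖A={r, u, p}, int(X∖A)={r, u}, hence cl(A)={v, p, q, s, t}
Orbit (k=closure, c=complement):
  1. A     = {v, q, s, t}
  2. kA    = {v, p, q, s, t}
  3. cA    = {r, u, p}
  4. ckA   = {r, u}
  5. kcA   = {r, u, v, p, s, t}
  6. kckA  = {r, u, s, t}
  7. ckcA  = {q}
  8. ckckA = {v, p, q}
  9. kckcA = {q, s}
  10. kckckA = {v, p, q, s}
  11. ckckcA = {r, u, v, p, t}
  12. ckckckA = {r, u, t}
(closed under both — stop)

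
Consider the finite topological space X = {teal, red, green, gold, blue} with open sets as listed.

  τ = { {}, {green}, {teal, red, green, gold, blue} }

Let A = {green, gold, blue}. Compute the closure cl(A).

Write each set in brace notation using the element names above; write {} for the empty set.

{teal, red, green, gold, blue}

closure: X∖int(X∖A) = X∖{} = {teal, red, green, gold, blue}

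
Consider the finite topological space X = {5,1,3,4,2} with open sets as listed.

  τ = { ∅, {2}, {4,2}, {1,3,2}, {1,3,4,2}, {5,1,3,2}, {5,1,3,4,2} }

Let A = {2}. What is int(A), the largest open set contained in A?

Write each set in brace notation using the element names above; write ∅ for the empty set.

{2}

U open, U⊆A: ∅, {2}. int(A) = ⋃ = {2}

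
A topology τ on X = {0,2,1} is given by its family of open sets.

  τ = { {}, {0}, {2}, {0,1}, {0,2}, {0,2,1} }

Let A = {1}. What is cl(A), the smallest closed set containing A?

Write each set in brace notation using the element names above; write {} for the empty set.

cl via duality: int({0,2}) = {0,2}, so X∖{0,2} = {1}

{1}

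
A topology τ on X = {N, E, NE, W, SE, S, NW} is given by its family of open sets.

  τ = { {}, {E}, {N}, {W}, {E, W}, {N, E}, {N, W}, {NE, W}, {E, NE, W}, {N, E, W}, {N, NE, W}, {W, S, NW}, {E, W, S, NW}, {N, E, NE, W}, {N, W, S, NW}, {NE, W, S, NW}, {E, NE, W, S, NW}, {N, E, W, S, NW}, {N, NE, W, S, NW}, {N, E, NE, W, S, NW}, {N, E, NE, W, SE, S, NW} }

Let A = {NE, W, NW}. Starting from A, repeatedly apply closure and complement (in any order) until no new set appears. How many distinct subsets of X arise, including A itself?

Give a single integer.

cl via duality: int({N, E, SE, S}) = {N, E}, so X∖{N, E} = {NE, W, SE, S, NW}
Write k for closure, c for complement:
  1. A     = {NE, W, NW}
  2. kA    = {NE, W, SE, S, NW}
  3. cA    = {N, E, SE, S}
  4. ckA   = {N, E}
  5. kcA   = {N, E, SE, S, NW}
  6. kckA  = {N, E, SE}
  7. ckcA  = {NE, W}
  8. ckckA = {NE, W, S, NW}
applying k or c yields no new set

8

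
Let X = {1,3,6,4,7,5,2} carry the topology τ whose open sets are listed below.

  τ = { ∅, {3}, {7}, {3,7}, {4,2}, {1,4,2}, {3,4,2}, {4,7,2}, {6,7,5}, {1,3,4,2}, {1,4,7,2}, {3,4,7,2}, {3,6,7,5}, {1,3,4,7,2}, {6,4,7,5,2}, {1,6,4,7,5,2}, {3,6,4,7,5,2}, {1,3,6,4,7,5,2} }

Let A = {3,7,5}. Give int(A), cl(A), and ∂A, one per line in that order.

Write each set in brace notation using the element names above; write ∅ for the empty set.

int(A) = {3,7}
cl(A)  = {3,6,7,5}
∂A     = {6,5}

U open, U⊆A: ∅, {7}, {3}, {3,7}. int(A) = ⋃ = {3,7}
X∖A={1,6,4,2}, int(X∖A)={1,4,2}, hence cl(A)={3,6,7,5}
∂A: remove int from cl → {6,5}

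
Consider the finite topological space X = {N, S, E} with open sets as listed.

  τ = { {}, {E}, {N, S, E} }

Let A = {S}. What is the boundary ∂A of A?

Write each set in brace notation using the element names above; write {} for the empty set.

{N, S}

U open, U⊆A: {}. int(A) = ⋃ = {}
X∖A={N, E}, int(X∖A)={E}, hence cl(A)={N, S}
∂A: remove int from cl → {N, S}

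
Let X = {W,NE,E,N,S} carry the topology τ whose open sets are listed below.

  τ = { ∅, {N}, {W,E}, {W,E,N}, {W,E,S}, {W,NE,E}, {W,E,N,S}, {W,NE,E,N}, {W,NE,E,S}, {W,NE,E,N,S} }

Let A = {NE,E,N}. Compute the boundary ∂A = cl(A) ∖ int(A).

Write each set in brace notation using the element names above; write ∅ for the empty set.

U open, U⊆A: ∅, {N}. int(A) = ⋃ = {N}
X∖A={W,S}, int(X∖A)=∅, hence cl(A)={W,NE,E,N,S}
∂A: remove int from cl → {W,NE,E,S}

{W,NE,E,S}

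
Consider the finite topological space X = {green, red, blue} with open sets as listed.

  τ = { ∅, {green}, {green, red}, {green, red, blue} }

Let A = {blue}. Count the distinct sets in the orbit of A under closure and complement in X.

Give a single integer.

4

cl via duality: int({green, red}) = {green, red}, so X∖{green, red} = {blue}
Write k for closure, c for complement:
  1. A     = {blue}
  2. cA    = {green, red}
  3. kcA   = {green, red, blue}
  4. ckcA  = ∅
applying k or c yields no new set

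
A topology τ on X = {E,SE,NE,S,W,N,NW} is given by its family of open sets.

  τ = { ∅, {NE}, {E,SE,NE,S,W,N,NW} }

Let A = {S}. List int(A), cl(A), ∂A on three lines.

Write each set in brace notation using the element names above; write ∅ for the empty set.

int(A) = ∅
cl(A)  = {E,SE,S,W,N,NW}
∂A     = {E,SE,S,W,N,NW}

interior: largest open inside A is ∅ (from ∅)
cl via duality: int({E,SE,NE,W,N,NW}) = {NE}, so X∖{NE} = {E,SE,S,W,N,NW}
cl∖int = {E,SE,S,W,N,NW}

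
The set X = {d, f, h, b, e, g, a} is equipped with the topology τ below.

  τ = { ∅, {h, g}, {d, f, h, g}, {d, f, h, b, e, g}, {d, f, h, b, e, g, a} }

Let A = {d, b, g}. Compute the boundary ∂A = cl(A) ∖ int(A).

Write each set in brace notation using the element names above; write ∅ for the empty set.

opens ⊆ A: ∅; union → int = ∅
complement {f, h, e, a}; its interior ∅; cl(A) = X∖∅ = {d, f, h, b, e, g, a}
boundary = {d, f, h, b, e, g, a} ∖ ∅ = {d, f, h, b, e, g, a}

{d, f, h, b, e, g, a}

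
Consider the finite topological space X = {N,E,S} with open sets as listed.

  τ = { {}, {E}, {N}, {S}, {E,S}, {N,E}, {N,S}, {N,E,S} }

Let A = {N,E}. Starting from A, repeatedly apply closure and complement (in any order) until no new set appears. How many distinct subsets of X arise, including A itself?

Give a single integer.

2

cl via duality: int({S}) = {S}, so X∖{S} = {N,E}
Write k for closure, c for complement:
  1. A     = {N,E}
  2. cA    = {S}
applying k or c yields no new set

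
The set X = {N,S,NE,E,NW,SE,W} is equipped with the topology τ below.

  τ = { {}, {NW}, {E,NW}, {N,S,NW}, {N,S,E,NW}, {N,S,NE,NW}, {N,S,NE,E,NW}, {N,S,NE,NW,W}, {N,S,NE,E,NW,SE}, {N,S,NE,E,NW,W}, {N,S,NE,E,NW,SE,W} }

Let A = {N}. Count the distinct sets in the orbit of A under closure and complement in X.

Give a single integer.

closure: X∖int(X∖A) = X∖{E,NW} = {N,S,NE,SE,W}
Let k=closure and c=complement:
  1. A     = {N}
  2. kA    = {N,S,NE,SE,W}
  3. cA    = {S,NE,E,NW,SE,W}
  4. ckA   = {E,NW}
  5. kcA   = {N,S,NE,E,NW,SE,W}
  6. ckcA  = {}
— saturated at 6

6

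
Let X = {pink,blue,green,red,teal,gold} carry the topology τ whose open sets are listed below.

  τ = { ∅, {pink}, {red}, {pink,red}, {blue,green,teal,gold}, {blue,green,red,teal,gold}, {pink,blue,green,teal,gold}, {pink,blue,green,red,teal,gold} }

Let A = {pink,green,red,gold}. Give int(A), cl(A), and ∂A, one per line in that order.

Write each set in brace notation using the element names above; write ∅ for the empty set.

opens ⊆ A: ∅, {red}, {pink}, {pink,red}; union → int = {pink,red}
complement {blue,teal}; its interior ∅; cl(A) = X∖∅ = {pink,blue,green,red,teal,gold}
boundary = {pink,blue,green,red,teal,gold} ∖ {pink,red} = {blue,green,teal,gold}

int(A) = {pink,red}
cl(A)  = {pink,blue,green,red,teal,gold}
∂A     = {blue,green,teal,gold}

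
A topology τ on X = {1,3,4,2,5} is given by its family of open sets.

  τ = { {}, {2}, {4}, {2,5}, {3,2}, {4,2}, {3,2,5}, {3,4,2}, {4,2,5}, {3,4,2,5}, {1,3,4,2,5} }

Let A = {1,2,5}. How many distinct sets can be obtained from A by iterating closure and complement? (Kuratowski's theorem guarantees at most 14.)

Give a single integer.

8

complement {3,4}; its interior {4}; cl(A) = X∖{4} = {1,3,2,5}
With k = closure, c = complement:
  1. A     = {1,2,5}
  2. kA    = {1,3,2,5}
  3. cA    = {3,4}
  4. ckA   = {4}
  5. kcA   = {1,3,4}
  6. kckA  = {1,4}
  7. ckcA  = {2,5}
  8. ckckA = {3,2,5}
k, c of each give nothing new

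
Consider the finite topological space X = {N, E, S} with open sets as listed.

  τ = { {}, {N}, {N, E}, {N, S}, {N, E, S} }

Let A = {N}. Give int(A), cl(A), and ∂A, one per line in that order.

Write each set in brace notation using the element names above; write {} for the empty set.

int(A) = {N}
cl(A)  = {N, E, S}
∂A     = {E, S}

interior: largest open inside A is {N} (from {}, {N})
cl via duality: int({E, S}) = {}, so X∖{} = {N, E, S}
cl∖int = {E, S}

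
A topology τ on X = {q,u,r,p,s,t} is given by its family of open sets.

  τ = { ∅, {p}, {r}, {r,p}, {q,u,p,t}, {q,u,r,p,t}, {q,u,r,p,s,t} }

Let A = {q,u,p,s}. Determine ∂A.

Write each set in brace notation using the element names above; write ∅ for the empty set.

open subsets of A: ∅, {p}; so int(A) = {p}
closure: X∖int(X∖A) = X∖{r} = {q,u,p,s,t}
∂A = {q,u,p,s,t} minus {p} = {q,u,s,t}

{q,u,s,t}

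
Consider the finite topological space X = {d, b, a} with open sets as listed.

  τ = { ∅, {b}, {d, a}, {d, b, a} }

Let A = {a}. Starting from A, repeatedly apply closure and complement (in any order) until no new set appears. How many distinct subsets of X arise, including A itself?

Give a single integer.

complement {d, b}; its interior {b}; cl(A) = X∖{b} = {d, a}
With k = closure, c = complement:
  1. A     = {a}
  2. kA    = {d, a}
  3. cA    = {d, b}
  4. ckA   = {b}
  5. kcA   = {d, b, a}
  6. ckcA  = ∅
k, c of each give nothing new

6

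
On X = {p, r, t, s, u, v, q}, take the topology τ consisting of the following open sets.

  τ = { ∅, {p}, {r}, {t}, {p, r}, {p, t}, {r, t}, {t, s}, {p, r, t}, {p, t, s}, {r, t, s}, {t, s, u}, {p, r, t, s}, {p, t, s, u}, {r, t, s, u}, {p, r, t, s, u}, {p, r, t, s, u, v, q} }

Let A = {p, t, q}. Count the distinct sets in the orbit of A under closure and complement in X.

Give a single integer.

8

cl via duality: int({r, s, u, v}) = {r}, so X∖{r} = {p, t, s, u, v, q}
Write k for closure, c for complement:
  1. A     = {p, t, q}
  2. kA    = {p, t, s, u, v, q}
  3. cA    = {r, s, u, v}
  4. ckA   = {r}
  5. kcA   = {r, s, u, v, q}
  6. kckA  = {r, v, q}
  7. ckcA  = {p, t}
  8. ckckA = {p, t, s, u}
applying k or c yields no new set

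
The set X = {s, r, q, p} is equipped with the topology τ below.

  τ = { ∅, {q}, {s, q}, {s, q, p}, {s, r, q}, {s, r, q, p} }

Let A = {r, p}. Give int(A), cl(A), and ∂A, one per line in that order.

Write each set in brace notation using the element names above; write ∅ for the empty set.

int(A) = ∅
cl(A)  = {r, p}
∂A     = {r, p}

interior: largest open inside A is ∅ (from ∅)
cl via duality: int({s, q}) = {s, q}, so X∖{s, q} = {r, p}
cl∖int = {r, p}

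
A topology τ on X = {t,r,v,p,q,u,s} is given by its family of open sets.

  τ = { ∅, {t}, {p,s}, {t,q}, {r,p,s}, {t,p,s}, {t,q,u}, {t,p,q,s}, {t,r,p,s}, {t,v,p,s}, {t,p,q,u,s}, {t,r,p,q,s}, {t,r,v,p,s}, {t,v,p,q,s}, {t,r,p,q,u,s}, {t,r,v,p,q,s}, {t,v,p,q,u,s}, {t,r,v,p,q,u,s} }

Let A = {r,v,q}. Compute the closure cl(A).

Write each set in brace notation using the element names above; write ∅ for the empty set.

{r,v,q,u}

cl via duality: int({t,p,u,s}) = {t,p,s}, so X∖{t,p,s} = {r,v,q,u}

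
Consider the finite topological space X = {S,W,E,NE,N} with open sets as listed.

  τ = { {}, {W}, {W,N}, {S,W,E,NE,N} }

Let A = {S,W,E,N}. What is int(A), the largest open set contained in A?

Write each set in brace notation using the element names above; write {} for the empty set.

{W,N}

interior: largest open inside A is {W,N} (from {}, {W}, {W,N})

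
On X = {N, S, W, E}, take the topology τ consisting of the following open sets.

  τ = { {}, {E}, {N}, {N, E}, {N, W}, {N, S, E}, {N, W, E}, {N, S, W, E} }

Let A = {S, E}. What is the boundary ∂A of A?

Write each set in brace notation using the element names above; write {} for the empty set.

open subsets of A: {}, {E}; so int(A) = {E}
closure: X∖int(X∖A) = X∖{N, W} = {S, E}
∂A = {S, E} minus {E} = {S}

{S}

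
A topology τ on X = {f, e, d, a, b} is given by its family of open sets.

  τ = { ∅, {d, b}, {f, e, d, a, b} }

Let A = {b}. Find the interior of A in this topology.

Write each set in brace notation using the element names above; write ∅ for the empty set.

∅

opens ⊆ A: ∅; union → int = ∅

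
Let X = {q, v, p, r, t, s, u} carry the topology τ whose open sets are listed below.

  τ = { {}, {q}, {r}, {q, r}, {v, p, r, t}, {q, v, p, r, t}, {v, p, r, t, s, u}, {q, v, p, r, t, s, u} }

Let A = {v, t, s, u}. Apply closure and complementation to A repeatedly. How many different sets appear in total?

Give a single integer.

6

cl via duality: int({q, p, r}) = {q, r}, so X∖{q, r} = {v, p, t, s, u}
Write k for closure, c for complement:
  1. A     = {v, t, s, u}
  2. kA    = {v, p, t, s, u}
  3. cA    = {q, p, r}
  4. ckA   = {q, r}
  5. kcA   = {q, v, p, r, t, s, u}
  6. ckcA  = {}
applying k or c yields no new set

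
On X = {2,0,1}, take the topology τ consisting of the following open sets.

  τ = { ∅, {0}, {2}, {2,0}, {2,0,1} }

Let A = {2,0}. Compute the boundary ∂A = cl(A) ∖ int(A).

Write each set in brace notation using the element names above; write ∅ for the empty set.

{1}

open subsets of A: ∅, {2}, {0}, {2,0}; so int(A) = {2,0}
closure: X∖int(X∖A) = X∖∅ = {2,0,1}
∂A = {2,0,1} minus {2,0} = {1}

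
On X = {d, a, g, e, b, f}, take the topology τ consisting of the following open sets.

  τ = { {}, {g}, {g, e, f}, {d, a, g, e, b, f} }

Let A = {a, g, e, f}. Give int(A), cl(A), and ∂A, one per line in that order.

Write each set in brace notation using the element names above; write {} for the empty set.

open subsets of A: {}, {g}, {g, e, f}; so int(A) = {g, e, f}
closure: X∖int(X∖A) = X∖{} = {d, a, g, e, b, f}
∂A = {d, a, g, e, b, f} minus {g, e, f} = {d, a, b}

int(A) = {g, e, f}
cl(A)  = {d, a, g, e, b, f}
∂A     = {d, a, b}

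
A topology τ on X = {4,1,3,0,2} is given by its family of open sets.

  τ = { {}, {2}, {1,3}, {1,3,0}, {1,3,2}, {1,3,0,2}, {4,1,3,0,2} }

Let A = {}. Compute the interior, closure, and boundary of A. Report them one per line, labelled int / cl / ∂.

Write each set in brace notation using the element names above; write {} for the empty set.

int(A) = {}
cl(A)  = {}
∂A     = {}

interior: largest open inside A is {} (from {})
cl via duality: int({4,1,3,0,2}) = {4,1,3,0,2}, so X∖{4,1,3,0,2} = {}
cl∖int = {}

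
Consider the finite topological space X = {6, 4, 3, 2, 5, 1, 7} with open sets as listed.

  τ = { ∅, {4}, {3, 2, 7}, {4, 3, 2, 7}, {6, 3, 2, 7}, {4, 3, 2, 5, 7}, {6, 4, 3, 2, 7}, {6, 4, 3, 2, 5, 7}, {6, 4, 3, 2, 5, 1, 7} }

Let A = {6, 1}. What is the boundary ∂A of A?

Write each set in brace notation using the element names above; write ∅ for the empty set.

opens ⊆ A: ∅; union → int = ∅
complement {4, 3, 2, 5, 7}; its interior {4, 3, 2, 5, 7}; cl(A) = X∖{4, 3, 2, 5, 7} = {6, 1}
boundary = {6, 1} ∖ ∅ = {6, 1}

{6, 1}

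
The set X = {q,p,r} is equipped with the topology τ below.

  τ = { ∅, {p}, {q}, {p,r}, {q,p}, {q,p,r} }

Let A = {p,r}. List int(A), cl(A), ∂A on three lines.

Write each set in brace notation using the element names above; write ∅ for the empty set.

int(A) = {p,r}
cl(A)  = {p,r}
∂A     = ∅

open subsets of A: ∅, {p}, {p,r}; so int(A) = {p,r}
closure: X∖int(X∖A) = X∖{q} = {p,r}
∂A = {p,r} minus {p,r} = ∅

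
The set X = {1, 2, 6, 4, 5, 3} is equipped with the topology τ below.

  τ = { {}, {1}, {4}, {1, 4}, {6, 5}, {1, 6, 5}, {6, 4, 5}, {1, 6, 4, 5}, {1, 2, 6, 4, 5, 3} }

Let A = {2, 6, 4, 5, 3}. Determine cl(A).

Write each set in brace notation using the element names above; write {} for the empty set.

{2, 6, 4, 5, 3}

closure: X∖int(X∖A) = X∖{1} = {2, 6, 4, 5, 3}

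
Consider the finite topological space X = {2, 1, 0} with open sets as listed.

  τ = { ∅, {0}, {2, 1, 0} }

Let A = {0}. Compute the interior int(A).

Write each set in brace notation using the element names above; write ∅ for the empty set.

{0}

interior: largest open inside A is {0} (from ∅, {0})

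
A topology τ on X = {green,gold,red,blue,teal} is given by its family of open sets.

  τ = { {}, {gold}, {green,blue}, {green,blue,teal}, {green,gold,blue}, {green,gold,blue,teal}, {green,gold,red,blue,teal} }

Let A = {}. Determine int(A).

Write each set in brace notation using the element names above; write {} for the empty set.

opens ⊆ A: {}; union → int = {}

{}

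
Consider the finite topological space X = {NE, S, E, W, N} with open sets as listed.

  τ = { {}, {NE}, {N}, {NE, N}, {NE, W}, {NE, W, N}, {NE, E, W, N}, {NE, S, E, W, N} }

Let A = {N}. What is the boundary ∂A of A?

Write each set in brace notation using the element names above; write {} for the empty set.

open subsets of A: {}, {N}; so int(A) = {N}
closure: X∖int(X∖A) = X∖{NE, W} = {S, E, N}
∂A = {S, E, N} minus {N} = {S, E}

{S, E}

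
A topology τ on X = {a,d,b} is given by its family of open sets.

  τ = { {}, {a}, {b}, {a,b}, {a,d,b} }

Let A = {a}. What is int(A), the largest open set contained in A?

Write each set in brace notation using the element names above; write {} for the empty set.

{a}

opens ⊆ A: {}, {a}; union → int = {a}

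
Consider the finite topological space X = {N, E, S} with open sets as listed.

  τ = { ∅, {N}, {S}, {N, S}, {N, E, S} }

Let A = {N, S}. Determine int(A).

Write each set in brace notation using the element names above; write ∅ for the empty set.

{N, S}

opens ⊆ A: ∅, {S}, {N}, {N, S}; union → int = {N, S}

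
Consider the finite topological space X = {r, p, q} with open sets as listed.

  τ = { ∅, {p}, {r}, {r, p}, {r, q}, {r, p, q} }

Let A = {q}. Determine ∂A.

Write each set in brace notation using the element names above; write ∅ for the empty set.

{q}

opens ⊆ A: ∅; union → int = ∅
complement {r, p}; its interior {r, p}; cl(A) = X∖{r, p} = {q}
boundary = {q} ∖ ∅ = {q}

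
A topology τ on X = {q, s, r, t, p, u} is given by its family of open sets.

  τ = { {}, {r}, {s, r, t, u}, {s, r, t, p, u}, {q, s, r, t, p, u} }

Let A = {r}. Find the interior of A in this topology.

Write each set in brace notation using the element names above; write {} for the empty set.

interior: largest open inside A is {r} (from {}, {r})

{r}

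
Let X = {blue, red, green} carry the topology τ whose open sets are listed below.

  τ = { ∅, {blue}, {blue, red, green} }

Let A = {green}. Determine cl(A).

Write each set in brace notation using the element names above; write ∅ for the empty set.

X∖A={blue, red}, int(X∖A)={blue}, hence cl(A)={red, green}

{red, green}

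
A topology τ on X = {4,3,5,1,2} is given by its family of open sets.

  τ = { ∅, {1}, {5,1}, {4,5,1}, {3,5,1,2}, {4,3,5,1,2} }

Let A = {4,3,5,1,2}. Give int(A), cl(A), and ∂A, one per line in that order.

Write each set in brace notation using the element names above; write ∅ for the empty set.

int(A) = {4,3,5,1,2}
cl(A)  = {4,3,5,1,2}
∂A     = ∅

interior: largest open inside A is {4,3,5,1,2} (from ∅, {1}, {5,1}, {4,5,1}, {3,5,1,2}, {4,3,5,1,2})
cl via duality: int(∅) = ∅, so X∖∅ = {4,3,5,1,2}
cl∖int = ∅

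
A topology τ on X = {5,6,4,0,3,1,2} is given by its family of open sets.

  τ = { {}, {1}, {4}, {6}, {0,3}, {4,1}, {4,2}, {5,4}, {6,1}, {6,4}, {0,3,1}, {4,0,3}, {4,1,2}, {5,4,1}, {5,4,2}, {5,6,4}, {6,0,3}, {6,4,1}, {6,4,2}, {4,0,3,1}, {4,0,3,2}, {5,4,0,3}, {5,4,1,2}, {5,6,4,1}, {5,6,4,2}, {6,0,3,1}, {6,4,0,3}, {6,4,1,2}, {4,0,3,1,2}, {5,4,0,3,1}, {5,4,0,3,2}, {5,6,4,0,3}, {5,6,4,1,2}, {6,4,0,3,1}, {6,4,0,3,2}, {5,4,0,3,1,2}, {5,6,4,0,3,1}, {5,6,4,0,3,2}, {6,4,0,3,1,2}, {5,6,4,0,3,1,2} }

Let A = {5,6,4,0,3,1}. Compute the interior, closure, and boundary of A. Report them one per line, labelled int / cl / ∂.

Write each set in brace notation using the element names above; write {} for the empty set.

opens ⊆ A: {}, {6}, {1}, {4}, {6,1}, {0,3}, {4,1}, {5,4}, {6,4}, {4,0,3}, {5,4,1}, {0,3,1}, {5,6,4}, {6,0,3}, {6,4,1}, {4,0,3,1}, {6,0,3,1}, {6,4,0,3}, {5,4,0,3}, {5,6,4,1}, {5,6,4,0,3}, {6,4,0,3,1}, {5,4,0,3,1}, {5,6,4,0,3,1}; union → int = {5,6,4,0,3,1}
complement {2}; its interior {}; cl(A) = X∖{} = {5,6,4,0,3,1,2}
boundary = {5,6,4,0,3,1,2} ∖ {5,6,4,0,3,1} = {2}

int(A) = {5,6,4,0,3,1}
cl(A)  = {5,6,4,0,3,1,2}
∂A     = {2}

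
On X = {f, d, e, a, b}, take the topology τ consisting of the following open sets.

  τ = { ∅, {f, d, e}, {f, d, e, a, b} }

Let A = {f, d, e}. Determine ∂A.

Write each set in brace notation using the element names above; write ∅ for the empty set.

opens ⊆ A: ∅, {f, d, e}; union → int = {f, d, e}
complement {a, b}; its interior ∅; cl(A) = X∖∅ = {f, d, e, a, b}
boundary = {f, d, e, a, b} ∖ {f, d, e} = {a, b}

{a, b}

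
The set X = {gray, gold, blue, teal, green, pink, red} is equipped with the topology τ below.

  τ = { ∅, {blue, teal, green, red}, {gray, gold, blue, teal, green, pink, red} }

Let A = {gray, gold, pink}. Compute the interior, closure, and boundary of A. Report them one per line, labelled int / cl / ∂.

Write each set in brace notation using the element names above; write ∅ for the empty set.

open subsets of A: ∅; so int(A) = ∅
closure: X∖int(X∖A) = X∖{blue, teal, green, red} = {gray, gold, pink}
∂A = {gray, gold, pink} minus ∅ = {gray, gold, pink}

int(A) = ∅
cl(A)  = {gray, gold, pink}
∂A     = {gray, gold, pink}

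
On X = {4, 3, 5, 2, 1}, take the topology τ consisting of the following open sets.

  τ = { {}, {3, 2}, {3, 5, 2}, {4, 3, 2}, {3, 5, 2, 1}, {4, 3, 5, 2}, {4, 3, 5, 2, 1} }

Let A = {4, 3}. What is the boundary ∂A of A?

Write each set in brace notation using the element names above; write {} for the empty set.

interior: largest open inside A is {} (from {})
cl via duality: int({5, 2, 1}) = {}, so X∖{} = {4, 3, 5, 2, 1}
cl∖int = {4, 3, 5, 2, 1}

{4, 3, 5, 2, 1}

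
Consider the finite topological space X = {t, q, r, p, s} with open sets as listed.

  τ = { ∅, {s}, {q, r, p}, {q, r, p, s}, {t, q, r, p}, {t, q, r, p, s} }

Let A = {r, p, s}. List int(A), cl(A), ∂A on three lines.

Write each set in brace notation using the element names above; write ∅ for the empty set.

int(A) = {s}
cl(A)  = {t, q, r, p, s}
∂A     = {t, q, r, p}

opens ⊆ A: ∅, {s}; union → int = {s}
complement {t, q}; its interior ∅; cl(A) = X∖∅ = {t, q, r, p, s}
boundary = {t, q, r, p, s} ∖ {s} = {t, q, r, p}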